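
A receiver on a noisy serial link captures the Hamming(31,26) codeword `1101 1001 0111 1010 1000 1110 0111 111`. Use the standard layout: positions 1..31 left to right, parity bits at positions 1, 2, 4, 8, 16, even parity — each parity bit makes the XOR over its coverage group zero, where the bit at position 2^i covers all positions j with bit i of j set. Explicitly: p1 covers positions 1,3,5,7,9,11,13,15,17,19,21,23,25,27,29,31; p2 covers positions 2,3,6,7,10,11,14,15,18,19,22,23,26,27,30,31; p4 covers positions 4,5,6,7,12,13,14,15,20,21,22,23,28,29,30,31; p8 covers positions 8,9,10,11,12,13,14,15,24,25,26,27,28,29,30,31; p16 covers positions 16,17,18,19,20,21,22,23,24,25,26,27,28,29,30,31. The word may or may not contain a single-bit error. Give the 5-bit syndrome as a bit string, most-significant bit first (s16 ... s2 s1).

00001

s1: b1⊕b3⊕b5⊕b7⊕b9⊕b11⊕b13⊕b15⊕b17⊕b19⊕b21⊕b23⊕b25⊕b27⊕b29⊕b31 = 1⊕0⊕1⊕0⊕0⊕1⊕1⊕1⊕1⊕0⊕1⊕1⊕0⊕1⊕1⊕1 = 1
s2: b2⊕b3⊕b6⊕b7⊕b10⊕b11⊕b14⊕b15⊕b18⊕b19⊕b22⊕b23⊕b26⊕b27⊕b30⊕b31 = 1⊕0⊕0⊕0⊕1⊕1⊕0⊕1⊕0⊕0⊕1⊕1⊕1⊕1⊕1⊕1 = 0
s4: b4⊕b5⊕b6⊕b7⊕b12⊕b13⊕b14⊕b15⊕b20⊕b21⊕b22⊕b23⊕b28⊕b29⊕b30⊕b31 = 1⊕1⊕0⊕0⊕1⊕1⊕0⊕1⊕0⊕1⊕1⊕1⊕1⊕1⊕1⊕1 = 0
s8: b8⊕b9⊕b10⊕b11⊕b12⊕b13⊕b14⊕b15⊕b24⊕b25⊕b26⊕b27⊕b28⊕b29⊕b30⊕b31 = 1⊕0⊕1⊕1⊕1⊕1⊕0⊕1⊕0⊕0⊕1⊕1⊕1⊕1⊕1⊕1 = 0
s16: b16⊕b17⊕b18⊕b19⊕b20⊕b21⊕b22⊕b23⊕b24⊕b25⊕b26⊕b27⊕b28⊕b29⊕b30⊕b31 = 0⊕1⊕0⊕0⊕0⊕1⊕1⊕1⊕0⊕0⊕1⊕1⊕1⊕1⊕1⊕1 = 0
Syndrome (s16...s1) = 00001 → position 1.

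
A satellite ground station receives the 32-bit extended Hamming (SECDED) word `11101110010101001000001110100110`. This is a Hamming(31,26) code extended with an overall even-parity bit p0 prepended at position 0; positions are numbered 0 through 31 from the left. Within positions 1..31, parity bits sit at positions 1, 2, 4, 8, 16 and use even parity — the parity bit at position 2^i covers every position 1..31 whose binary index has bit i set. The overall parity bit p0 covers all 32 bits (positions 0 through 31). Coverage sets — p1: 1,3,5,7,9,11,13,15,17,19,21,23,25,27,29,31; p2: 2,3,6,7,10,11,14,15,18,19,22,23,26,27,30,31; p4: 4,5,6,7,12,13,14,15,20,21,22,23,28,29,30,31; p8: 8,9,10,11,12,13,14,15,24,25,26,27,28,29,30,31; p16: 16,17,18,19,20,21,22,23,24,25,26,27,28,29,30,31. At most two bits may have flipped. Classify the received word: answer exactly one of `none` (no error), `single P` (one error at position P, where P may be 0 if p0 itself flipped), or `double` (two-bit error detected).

double

s1: b1⊕b3⊕b5⊕b7⊕b9⊕b11⊕b13⊕b15⊕b17⊕b19⊕b21⊕b23⊕b25⊕b27⊕b29⊕b31 = 1⊕0⊕1⊕0⊕1⊕1⊕1⊕0⊕0⊕0⊕0⊕1⊕0⊕0⊕1⊕0 = 1
s2: b2⊕b3⊕b6⊕b7⊕b10⊕b11⊕b14⊕b15⊕b18⊕b19⊕b22⊕b23⊕b26⊕b27⊕b30⊕b31 = 1⊕0⊕1⊕0⊕0⊕1⊕0⊕0⊕0⊕0⊕1⊕1⊕1⊕0⊕1⊕0 = 1
s4: b4⊕b5⊕b6⊕b7⊕b12⊕b13⊕b14⊕b15⊕b20⊕b21⊕b22⊕b23⊕b28⊕b29⊕b30⊕b31 = 1⊕1⊕1⊕0⊕0⊕1⊕0⊕0⊕0⊕0⊕1⊕1⊕0⊕1⊕1⊕0 = 0
s8: b8⊕b9⊕b10⊕b11⊕b12⊕b13⊕b14⊕b15⊕b24⊕b25⊕b26⊕b27⊕b28⊕b29⊕b30⊕b31 = 0⊕1⊕0⊕1⊕0⊕1⊕0⊕0⊕1⊕0⊕1⊕0⊕0⊕1⊕1⊕0 = 1
s16: b16⊕b17⊕b18⊕b19⊕b20⊕b21⊕b22⊕b23⊕b24⊕b25⊕b26⊕b27⊕b28⊕b29⊕b30⊕b31 = 1⊕0⊕0⊕0⊕0⊕0⊕1⊕1⊕1⊕0⊕1⊕0⊕0⊕1⊕1⊕0 = 1
Syndrome (s16...s1) = 11011 → position 27.
Overall parity (XOR of all 32 bits, including p0): 1⊕1⊕1⊕0⊕1⊕1⊕1⊕0⊕0⊕1⊕0⊕1⊕0⊕1⊕0⊕0⊕1⊕0⊕0⊕0⊕0⊕0⊕1⊕1⊕1⊕0⊕1⊕0⊕0⊕1⊕1⊕0 = 0
Overall=0, syndrome position=27 → double-bit error detected (uncorrectable).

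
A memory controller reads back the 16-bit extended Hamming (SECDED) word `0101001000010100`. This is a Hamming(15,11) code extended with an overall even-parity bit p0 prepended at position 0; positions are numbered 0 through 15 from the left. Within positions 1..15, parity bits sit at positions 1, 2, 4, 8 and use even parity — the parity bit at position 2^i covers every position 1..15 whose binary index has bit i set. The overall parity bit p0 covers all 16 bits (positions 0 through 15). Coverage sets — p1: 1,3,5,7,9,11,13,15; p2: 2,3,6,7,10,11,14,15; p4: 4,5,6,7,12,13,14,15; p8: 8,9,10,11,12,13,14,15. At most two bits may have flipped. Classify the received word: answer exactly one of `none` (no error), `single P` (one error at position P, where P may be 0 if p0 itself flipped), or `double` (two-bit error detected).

single 2

s1: b1⊕b3⊕b5⊕b7⊕b9⊕b11⊕b13⊕b15 = 1⊕1⊕0⊕0⊕0⊕1⊕1⊕0 = 0
s2: b2⊕b3⊕b6⊕b7⊕b10⊕b11⊕b14⊕b15 = 0⊕1⊕1⊕0⊕0⊕1⊕0⊕0 = 1
s4: b4⊕b5⊕b6⊕b7⊕b12⊕b13⊕b14⊕b15 = 0⊕0⊕1⊕0⊕0⊕1⊕0⊕0 = 0
s8: b8⊕b9⊕b10⊕b11⊕b12⊕b13⊕b14⊕b15 = 0⊕0⊕0⊕1⊕0⊕1⊕0⊕0 = 0
Syndrome (s8...s1) = 0010 → position 2.
Overall parity (XOR of all 16 bits, including p0): 0⊕1⊕0⊕1⊕0⊕0⊕1⊕0⊕0⊕0⊕0⊕1⊕0⊕1⊕0⊕0 = 1
Overall=1, syndrome position=2 → single-bit error at position 2.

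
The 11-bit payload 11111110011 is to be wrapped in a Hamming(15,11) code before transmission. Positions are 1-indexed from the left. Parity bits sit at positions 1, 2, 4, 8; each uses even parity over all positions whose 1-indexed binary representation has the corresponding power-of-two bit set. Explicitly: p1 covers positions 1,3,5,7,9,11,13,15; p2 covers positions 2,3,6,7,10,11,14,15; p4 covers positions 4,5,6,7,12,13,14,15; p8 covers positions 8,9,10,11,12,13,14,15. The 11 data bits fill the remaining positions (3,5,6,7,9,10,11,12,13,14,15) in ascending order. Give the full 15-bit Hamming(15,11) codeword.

011111111110011

Place data bits at non-power-of-two positions: b3=1, b5=1, b6=1, b7=1, b9=1, b10=1, b11=1, b12=0, b13=0, b14=1, b15=1.
p1 = XOR of data positions {3,5,7,9,11,13,15} = 1⊕1⊕1⊕1⊕1⊕0⊕1 = 0
p2 = XOR of data positions {3,6,7,10,11,14,15} = 1⊕1⊕1⊕1⊕1⊕1⊕1 = 1
p4 = XOR of data positions {5,6,7,12,13,14,15} = 1⊕1⊕1⊕0⊕0⊕1⊕1 = 1
p8 = XOR of data positions {9,10,11,12,13,14,15} = 1⊕1⊕1⊕0⊕0⊕1⊕1 = 1
Codeword b1..b15 = 011111111110011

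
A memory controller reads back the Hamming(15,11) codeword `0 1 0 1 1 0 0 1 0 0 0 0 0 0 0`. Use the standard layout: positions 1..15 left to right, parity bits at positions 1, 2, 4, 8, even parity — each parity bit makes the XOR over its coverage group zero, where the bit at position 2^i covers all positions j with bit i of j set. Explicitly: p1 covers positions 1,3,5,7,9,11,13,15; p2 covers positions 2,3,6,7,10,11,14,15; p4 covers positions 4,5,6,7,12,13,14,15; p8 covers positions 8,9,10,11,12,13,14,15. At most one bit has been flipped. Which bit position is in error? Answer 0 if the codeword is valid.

s1: b1⊕b3⊕b5⊕b7⊕b9⊕b11⊕b13⊕b15 = 0⊕0⊕1⊕0⊕0⊕0⊕0⊕0 = 1
s2: b2⊕b3⊕b6⊕b7⊕b10⊕b11⊕b14⊕b15 = 1⊕0⊕0⊕0⊕0⊕0⊕0⊕0 = 1
s4: b4⊕b5⊕b6⊕b7⊕b12⊕b13⊕b14⊕b15 = 1⊕1⊕0⊕0⊕0⊕0⊕0⊕0 = 0
s8: b8⊕b9⊕b10⊕b11⊕b12⊕b13⊕b14⊕b15 = 1⊕0⊕0⊕0⊕0⊕0⊕0⊕0 = 1
Syndrome (s8...s1) = 1011 → position 11.

11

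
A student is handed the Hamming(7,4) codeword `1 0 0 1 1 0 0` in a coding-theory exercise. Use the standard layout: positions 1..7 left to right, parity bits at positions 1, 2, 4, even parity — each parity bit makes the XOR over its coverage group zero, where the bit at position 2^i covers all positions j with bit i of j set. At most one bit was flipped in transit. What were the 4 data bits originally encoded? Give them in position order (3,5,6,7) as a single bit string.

s1: b1⊕b3⊕b5⊕b7 = 1⊕0⊕1⊕0 = 0
s2: b2⊕b3⊕b6⊕b7 = 0⊕0⊕0⊕0 = 0
s4: b4⊕b5⊕b6⊕b7 = 1⊕1⊕0⊕0 = 0
Syndrome (s4...s1) = 000 → position 0 (no error).
No correction needed.
Data bits at positions 3,5,6,7: 0100

0100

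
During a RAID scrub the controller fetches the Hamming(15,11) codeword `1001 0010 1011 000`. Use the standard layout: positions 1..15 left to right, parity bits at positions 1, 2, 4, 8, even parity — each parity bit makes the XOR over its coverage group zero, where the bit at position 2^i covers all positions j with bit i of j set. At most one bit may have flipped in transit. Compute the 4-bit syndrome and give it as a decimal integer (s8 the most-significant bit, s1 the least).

12

s1: b1⊕b3⊕b5⊕b7⊕b9⊕b11⊕b13⊕b15 = 1⊕0⊕0⊕1⊕1⊕1⊕0⊕0 = 0
s2: b2⊕b3⊕b6⊕b7⊕b10⊕b11⊕b14⊕b15 = 0⊕0⊕0⊕1⊕0⊕1⊕0⊕0 = 0
s4: b4⊕b5⊕b6⊕b7⊕b12⊕b13⊕b14⊕b15 = 1⊕0⊕0⊕1⊕1⊕0⊕0⊕0 = 1
s8: b8⊕b9⊕b10⊕b11⊕b12⊕b13⊕b14⊕b15 = 0⊕1⊕0⊕1⊕1⊕0⊕0⊕0 = 1
Syndrome (s8...s1) = 1100 → position 12.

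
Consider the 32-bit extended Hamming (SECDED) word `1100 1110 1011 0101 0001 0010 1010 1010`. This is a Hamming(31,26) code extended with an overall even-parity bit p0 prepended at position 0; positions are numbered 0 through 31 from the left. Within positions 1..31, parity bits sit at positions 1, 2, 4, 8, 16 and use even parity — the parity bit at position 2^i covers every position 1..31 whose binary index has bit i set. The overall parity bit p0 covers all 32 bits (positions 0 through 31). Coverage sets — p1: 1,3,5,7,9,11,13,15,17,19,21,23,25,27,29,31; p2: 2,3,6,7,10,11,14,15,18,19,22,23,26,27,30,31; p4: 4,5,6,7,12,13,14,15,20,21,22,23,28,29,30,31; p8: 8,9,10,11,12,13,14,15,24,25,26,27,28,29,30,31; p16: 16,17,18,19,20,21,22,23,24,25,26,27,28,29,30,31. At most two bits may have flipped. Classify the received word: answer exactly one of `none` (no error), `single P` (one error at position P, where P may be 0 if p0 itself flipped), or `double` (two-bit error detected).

double

s1: b1⊕b3⊕b5⊕b7⊕b9⊕b11⊕b13⊕b15⊕b17⊕b19⊕b21⊕b23⊕b25⊕b27⊕b29⊕b31 = 1⊕0⊕1⊕0⊕0⊕1⊕1⊕1⊕0⊕1⊕0⊕0⊕0⊕0⊕0⊕0 = 0
s2: b2⊕b3⊕b6⊕b7⊕b10⊕b11⊕b14⊕b15⊕b18⊕b19⊕b22⊕b23⊕b26⊕b27⊕b30⊕b31 = 0⊕0⊕1⊕0⊕1⊕1⊕0⊕1⊕0⊕1⊕1⊕0⊕1⊕0⊕1⊕0 = 0
s4: b4⊕b5⊕b6⊕b7⊕b12⊕b13⊕b14⊕b15⊕b20⊕b21⊕b22⊕b23⊕b28⊕b29⊕b30⊕b31 = 1⊕1⊕1⊕0⊕0⊕1⊕0⊕1⊕0⊕0⊕1⊕0⊕1⊕0⊕1⊕0 = 0
s8: b8⊕b9⊕b10⊕b11⊕b12⊕b13⊕b14⊕b15⊕b24⊕b25⊕b26⊕b27⊕b28⊕b29⊕b30⊕b31 = 1⊕0⊕1⊕1⊕0⊕1⊕0⊕1⊕1⊕0⊕1⊕0⊕1⊕0⊕1⊕0 = 1
s16: b16⊕b17⊕b18⊕b19⊕b20⊕b21⊕b22⊕b23⊕b24⊕b25⊕b26⊕b27⊕b28⊕b29⊕b30⊕b31 = 0⊕0⊕0⊕1⊕0⊕0⊕1⊕0⊕1⊕0⊕1⊕0⊕1⊕0⊕1⊕0 = 0
Syndrome (s16...s1) = 01000 → position 8.
Overall parity (XOR of all 32 bits, including p0): 1⊕1⊕0⊕0⊕1⊕1⊕1⊕0⊕1⊕0⊕1⊕1⊕0⊕1⊕0⊕1⊕0⊕0⊕0⊕1⊕0⊕0⊕1⊕0⊕1⊕0⊕1⊕0⊕1⊕0⊕1⊕0 = 0
Overall=0, syndrome position=8 → double-bit error detected (uncorrectable).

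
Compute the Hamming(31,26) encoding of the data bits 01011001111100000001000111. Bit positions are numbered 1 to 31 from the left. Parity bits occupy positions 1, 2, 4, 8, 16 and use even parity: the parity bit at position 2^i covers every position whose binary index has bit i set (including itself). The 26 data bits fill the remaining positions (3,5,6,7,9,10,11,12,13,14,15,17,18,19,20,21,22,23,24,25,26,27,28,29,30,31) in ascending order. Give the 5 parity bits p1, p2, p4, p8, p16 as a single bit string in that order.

Place data bits at non-power-of-two positions: b3=0, b5=1, b6=0, b7=1, b9=1, b10=0, b11=0, b12=1, b13=1, b14=1, b15=1, b17=1, b18=0, b19=0, b20=0, b21=0, b22=0, b23=0, b24=0, b25=1, b26=0, b27=0, b28=0, b29=1, b30=1, b31=1.
p1 = XOR of data positions {3,5,7,9,11,13,15,17,19,21,23,25,27,29,31} = 0⊕1⊕1⊕1⊕0⊕1⊕1⊕1⊕0⊕0⊕0⊕1⊕0⊕1⊕1 = 1
p2 = XOR of data positions {3,6,7,10,11,14,15,18,19,22,23,26,27,30,31} = 0⊕0⊕1⊕0⊕0⊕1⊕1⊕0⊕0⊕0⊕0⊕0⊕0⊕1⊕1 = 1
p4 = XOR of data positions {5,6,7,12,13,14,15,20,21,22,23,28,29,30,31} = 1⊕0⊕1⊕1⊕1⊕1⊕1⊕0⊕0⊕0⊕0⊕0⊕1⊕1⊕1 = 1
p8 = XOR of data positions {9,10,11,12,13,14,15,24,25,26,27,28,29,30,31} = 1⊕0⊕0⊕1⊕1⊕1⊕1⊕0⊕1⊕0⊕0⊕0⊕1⊕1⊕1 = 1
p16 = XOR of data positions {17,18,19,20,21,22,23,24,25,26,27,28,29,30,31} = 1⊕0⊕0⊕0⊕0⊕0⊕0⊕0⊕1⊕0⊕0⊕0⊕1⊕1⊕1 = 1
Parity bits p1,p2,p4,p8,p16 = 11111

11111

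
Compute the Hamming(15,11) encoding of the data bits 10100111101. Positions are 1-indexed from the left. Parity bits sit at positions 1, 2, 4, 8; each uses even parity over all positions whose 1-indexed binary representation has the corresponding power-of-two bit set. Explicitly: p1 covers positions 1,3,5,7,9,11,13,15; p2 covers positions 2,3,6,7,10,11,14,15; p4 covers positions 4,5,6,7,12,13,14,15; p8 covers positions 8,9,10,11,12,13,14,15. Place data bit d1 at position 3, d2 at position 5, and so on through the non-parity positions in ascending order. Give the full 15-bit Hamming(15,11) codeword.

Place data bits at non-power-of-two positions: b3=1, b5=0, b6=1, b7=0, b9=0, b10=1, b11=1, b12=1, b13=1, b14=0, b15=1.
p1 = XOR of data positions {3,5,7,9,11,13,15} = 1⊕0⊕0⊕0⊕1⊕1⊕1 = 0
p2 = XOR of data positions {3,6,7,10,11,14,15} = 1⊕1⊕0⊕1⊕1⊕0⊕1 = 1
p4 = XOR of data positions {5,6,7,12,13,14,15} = 0⊕1⊕0⊕1⊕1⊕0⊕1 = 0
p8 = XOR of data positions {9,10,11,12,13,14,15} = 0⊕1⊕1⊕1⊕1⊕0⊕1 = 1
Codeword b1..b15 = 011001010111101

011001010111101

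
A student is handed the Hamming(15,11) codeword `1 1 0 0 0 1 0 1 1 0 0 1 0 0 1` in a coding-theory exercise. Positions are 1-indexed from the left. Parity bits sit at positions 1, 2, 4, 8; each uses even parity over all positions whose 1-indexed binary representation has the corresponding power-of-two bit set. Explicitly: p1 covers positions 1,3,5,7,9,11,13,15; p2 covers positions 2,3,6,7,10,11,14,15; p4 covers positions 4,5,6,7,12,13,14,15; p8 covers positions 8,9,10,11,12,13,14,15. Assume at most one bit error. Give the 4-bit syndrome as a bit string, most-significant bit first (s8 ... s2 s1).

s1: b1⊕b3⊕b5⊕b7⊕b9⊕b11⊕b13⊕b15 = 1⊕0⊕0⊕0⊕1⊕0⊕0⊕1 = 1
s2: b2⊕b3⊕b6⊕b7⊕b10⊕b11⊕b14⊕b15 = 1⊕0⊕1⊕0⊕0⊕0⊕0⊕1 = 1
s4: b4⊕b5⊕b6⊕b7⊕b12⊕b13⊕b14⊕b15 = 0⊕0⊕1⊕0⊕1⊕0⊕0⊕1 = 1
s8: b8⊕b9⊕b10⊕b11⊕b12⊕b13⊕b14⊕b15 = 1⊕1⊕0⊕0⊕1⊕0⊕0⊕1 = 0
Syndrome (s8...s1) = 0111 → position 7.

0111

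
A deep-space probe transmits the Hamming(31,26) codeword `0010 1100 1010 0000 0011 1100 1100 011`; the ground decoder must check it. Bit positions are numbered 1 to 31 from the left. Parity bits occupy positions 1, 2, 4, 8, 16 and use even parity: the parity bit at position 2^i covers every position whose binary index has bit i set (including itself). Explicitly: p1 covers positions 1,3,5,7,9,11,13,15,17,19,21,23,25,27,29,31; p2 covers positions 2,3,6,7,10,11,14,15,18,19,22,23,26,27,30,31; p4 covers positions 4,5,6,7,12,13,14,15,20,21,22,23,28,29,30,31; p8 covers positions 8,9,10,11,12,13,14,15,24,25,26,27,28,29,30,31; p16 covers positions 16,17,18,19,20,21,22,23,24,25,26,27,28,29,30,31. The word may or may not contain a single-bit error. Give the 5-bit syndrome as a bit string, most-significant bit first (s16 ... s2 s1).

s1: b1⊕b3⊕b5⊕b7⊕b9⊕b11⊕b13⊕b15⊕b17⊕b19⊕b21⊕b23⊕b25⊕b27⊕b29⊕b31 = 0⊕1⊕1⊕0⊕1⊕1⊕0⊕0⊕0⊕1⊕1⊕0⊕1⊕0⊕0⊕1 = 0
s2: b2⊕b3⊕b6⊕b7⊕b10⊕b11⊕b14⊕b15⊕b18⊕b19⊕b22⊕b23⊕b26⊕b27⊕b30⊕b31 = 0⊕1⊕1⊕0⊕0⊕1⊕0⊕0⊕0⊕1⊕1⊕0⊕1⊕0⊕1⊕1 = 0
s4: b4⊕b5⊕b6⊕b7⊕b12⊕b13⊕b14⊕b15⊕b20⊕b21⊕b22⊕b23⊕b28⊕b29⊕b30⊕b31 = 0⊕1⊕1⊕0⊕0⊕0⊕0⊕0⊕1⊕1⊕1⊕0⊕0⊕0⊕1⊕1 = 1
s8: b8⊕b9⊕b10⊕b11⊕b12⊕b13⊕b14⊕b15⊕b24⊕b25⊕b26⊕b27⊕b28⊕b29⊕b30⊕b31 = 0⊕1⊕0⊕1⊕0⊕0⊕0⊕0⊕0⊕1⊕1⊕0⊕0⊕0⊕1⊕1 = 0
s16: b16⊕b17⊕b18⊕b19⊕b20⊕b21⊕b22⊕b23⊕b24⊕b25⊕b26⊕b27⊕b28⊕b29⊕b30⊕b31 = 0⊕0⊕0⊕1⊕1⊕1⊕1⊕0⊕0⊕1⊕1⊕0⊕0⊕0⊕1⊕1 = 0
Syndrome (s16...s1) = 00100 → position 4.

00100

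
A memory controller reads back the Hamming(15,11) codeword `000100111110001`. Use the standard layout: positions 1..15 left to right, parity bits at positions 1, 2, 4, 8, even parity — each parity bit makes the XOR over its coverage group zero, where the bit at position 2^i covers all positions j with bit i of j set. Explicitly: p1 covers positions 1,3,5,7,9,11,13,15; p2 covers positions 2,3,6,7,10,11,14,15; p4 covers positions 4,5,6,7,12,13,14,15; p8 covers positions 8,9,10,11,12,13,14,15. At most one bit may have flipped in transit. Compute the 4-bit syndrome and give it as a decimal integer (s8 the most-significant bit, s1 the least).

12

s1: b1⊕b3⊕b5⊕b7⊕b9⊕b11⊕b13⊕b15 = 0⊕0⊕0⊕1⊕1⊕1⊕0⊕1 = 0
s2: b2⊕b3⊕b6⊕b7⊕b10⊕b11⊕b14⊕b15 = 0⊕0⊕0⊕1⊕1⊕1⊕0⊕1 = 0
s4: b4⊕b5⊕b6⊕b7⊕b12⊕b13⊕b14⊕b15 = 1⊕0⊕0⊕1⊕0⊕0⊕0⊕1 = 1
s8: b8⊕b9⊕b10⊕b11⊕b12⊕b13⊕b14⊕b15 = 1⊕1⊕1⊕1⊕0⊕0⊕0⊕1 = 1
Syndrome (s8...s1) = 1100 → position 12.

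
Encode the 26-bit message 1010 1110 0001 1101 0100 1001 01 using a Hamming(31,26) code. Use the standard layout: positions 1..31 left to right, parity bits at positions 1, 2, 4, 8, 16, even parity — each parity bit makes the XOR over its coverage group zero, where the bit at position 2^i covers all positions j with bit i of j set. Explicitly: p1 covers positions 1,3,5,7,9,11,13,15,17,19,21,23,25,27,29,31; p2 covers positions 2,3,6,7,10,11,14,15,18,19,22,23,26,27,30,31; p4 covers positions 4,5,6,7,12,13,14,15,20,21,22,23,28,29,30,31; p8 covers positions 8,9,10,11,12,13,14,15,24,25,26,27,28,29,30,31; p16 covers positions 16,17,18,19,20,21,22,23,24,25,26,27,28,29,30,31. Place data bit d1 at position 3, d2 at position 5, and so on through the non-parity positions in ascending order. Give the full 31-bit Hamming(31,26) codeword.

1111010011100000111010100100101

Place data bits at non-power-of-two positions: b3=1, b5=0, b6=1, b7=0, b9=1, b10=1, b11=1, b12=0, b13=0, b14=0, b15=0, b17=1, b18=1, b19=1, b20=0, b21=1, b22=0, b23=1, b24=0, b25=0, b26=1, b27=0, b28=0, b29=1, b30=0, b31=1.
p1 = XOR of data positions {3,5,7,9,11,13,15,17,19,21,23,25,27,29,31} = 1⊕0⊕0⊕1⊕1⊕0⊕0⊕1⊕1⊕1⊕1⊕0⊕0⊕1⊕1 = 1
p2 = XOR of data positions {3,6,7,10,11,14,15,18,19,22,23,26,27,30,31} = 1⊕1⊕0⊕1⊕1⊕0⊕0⊕1⊕1⊕0⊕1⊕1⊕0⊕0⊕1 = 1
p4 = XOR of data positions {5,6,7,12,13,14,15,20,21,22,23,28,29,30,31} = 0⊕1⊕0⊕0⊕0⊕0⊕0⊕0⊕1⊕0⊕1⊕0⊕1⊕0⊕1 = 1
p8 = XOR of data positions {9,10,11,12,13,14,15,24,25,26,27,28,29,30,31} = 1⊕1⊕1⊕0⊕0⊕0⊕0⊕0⊕0⊕1⊕0⊕0⊕1⊕0⊕1 = 0
p16 = XOR of data positions {17,18,19,20,21,22,23,24,25,26,27,28,29,30,31} = 1⊕1⊕1⊕0⊕1⊕0⊕1⊕0⊕0⊕1⊕0⊕0⊕1⊕0⊕1 = 0
Codeword b1..b31 = 1111010011100000111010100100101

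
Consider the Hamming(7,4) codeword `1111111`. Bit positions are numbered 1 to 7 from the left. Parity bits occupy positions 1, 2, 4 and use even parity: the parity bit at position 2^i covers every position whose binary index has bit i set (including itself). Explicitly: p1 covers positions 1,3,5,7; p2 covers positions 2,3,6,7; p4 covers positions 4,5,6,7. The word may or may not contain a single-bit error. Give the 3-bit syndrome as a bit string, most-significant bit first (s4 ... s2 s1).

000

s1: b1⊕b3⊕b5⊕b7 = 1⊕1⊕1⊕1 = 0
s2: b2⊕b3⊕b6⊕b7 = 1⊕1⊕1⊕1 = 0
s4: b4⊕b5⊕b6⊕b7 = 1⊕1⊕1⊕1 = 0
Syndrome (s4...s1) = 000 → position 0 (no error).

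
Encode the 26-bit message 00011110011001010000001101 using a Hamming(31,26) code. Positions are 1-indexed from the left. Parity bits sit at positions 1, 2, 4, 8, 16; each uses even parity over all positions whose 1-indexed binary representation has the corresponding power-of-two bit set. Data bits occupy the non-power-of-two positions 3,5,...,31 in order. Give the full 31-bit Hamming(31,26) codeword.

0101001011100111001010000001101

Place data bits at non-power-of-two positions: b3=0, b5=0, b6=0, b7=1, b9=1, b10=1, b11=1, b12=0, b13=0, b14=1, b15=1, b17=0, b18=0, b19=1, b20=0, b21=1, b22=0, b23=0, b24=0, b25=0, b26=0, b27=0, b28=1, b29=1, b30=0, b31=1.
p1 = XOR of data positions {3,5,7,9,11,13,15,17,19,21,23,25,27,29,31} = 0⊕0⊕1⊕1⊕1⊕0⊕1⊕0⊕1⊕1⊕0⊕0⊕0⊕1⊕1 = 0
p2 = XOR of data positions {3,6,7,10,11,14,15,18,19,22,23,26,27,30,31} = 0⊕0⊕1⊕1⊕1⊕1⊕1⊕0⊕1⊕0⊕0⊕0⊕0⊕0⊕1 = 1
p4 = XOR of data positions {5,6,7,12,13,14,15,20,21,22,23,28,29,30,31} = 0⊕0⊕1⊕0⊕0⊕1⊕1⊕0⊕1⊕0⊕0⊕1⊕1⊕0⊕1 = 1
p8 = XOR of data positions {9,10,11,12,13,14,15,24,25,26,27,28,29,30,31} = 1⊕1⊕1⊕0⊕0⊕1⊕1⊕0⊕0⊕0⊕0⊕1⊕1⊕0⊕1 = 0
p16 = XOR of data positions {17,18,19,20,21,22,23,24,25,26,27,28,29,30,31} = 0⊕0⊕1⊕0⊕1⊕0⊕0⊕0⊕0⊕0⊕0⊕1⊕1⊕0⊕1 = 1
Codeword b1..b31 = 0101001011100111001010000001101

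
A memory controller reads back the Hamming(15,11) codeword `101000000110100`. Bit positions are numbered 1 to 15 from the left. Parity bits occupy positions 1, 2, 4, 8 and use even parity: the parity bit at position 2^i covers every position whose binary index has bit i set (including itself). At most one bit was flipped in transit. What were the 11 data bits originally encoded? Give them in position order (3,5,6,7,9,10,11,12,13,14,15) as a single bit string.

10000110110

s1: b1⊕b3⊕b5⊕b7⊕b9⊕b11⊕b13⊕b15 = 1⊕1⊕0⊕0⊕0⊕1⊕1⊕0 = 0
s2: b2⊕b3⊕b6⊕b7⊕b10⊕b11⊕b14⊕b15 = 0⊕1⊕0⊕0⊕1⊕1⊕0⊕0 = 1
s4: b4⊕b5⊕b6⊕b7⊕b12⊕b13⊕b14⊕b15 = 0⊕0⊕0⊕0⊕0⊕1⊕0⊕0 = 1
s8: b8⊕b9⊕b10⊕b11⊕b12⊕b13⊕b14⊕b15 = 0⊕0⊕1⊕1⊕0⊕1⊕0⊕0 = 1
Syndrome (s8...s1) = 1110 → position 14.
Flip bit 14: corrected codeword = 101000000110110
Data bits at positions 3,5,6,7,9,10,11,12,13,14,15: 10000110110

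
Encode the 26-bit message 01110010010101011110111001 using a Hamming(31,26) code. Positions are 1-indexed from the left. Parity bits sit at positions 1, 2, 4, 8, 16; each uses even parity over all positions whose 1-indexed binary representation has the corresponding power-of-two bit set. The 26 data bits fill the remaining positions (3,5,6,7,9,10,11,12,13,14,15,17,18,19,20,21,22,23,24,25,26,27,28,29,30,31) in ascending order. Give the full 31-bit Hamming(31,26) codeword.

Place data bits at non-power-of-two positions: b3=0, b5=1, b6=1, b7=1, b9=0, b10=0, b11=1, b12=0, b13=0, b14=1, b15=0, b17=1, b18=0, b19=1, b20=0, b21=1, b22=1, b23=1, b24=1, b25=0, b26=1, b27=1, b28=1, b29=0, b30=0, b31=1.
p1 = XOR of data positions {3,5,7,9,11,13,15,17,19,21,23,25,27,29,31} = 0⊕1⊕1⊕0⊕1⊕0⊕0⊕1⊕1⊕1⊕1⊕0⊕1⊕0⊕1 = 1
p2 = XOR of data positions {3,6,7,10,11,14,15,18,19,22,23,26,27,30,31} = 0⊕1⊕1⊕0⊕1⊕1⊕0⊕0⊕1⊕1⊕1⊕1⊕1⊕0⊕1 = 0
p4 = XOR of data positions {5,6,7,12,13,14,15,20,21,22,23,28,29,30,31} = 1⊕1⊕1⊕0⊕0⊕1⊕0⊕0⊕1⊕1⊕1⊕1⊕0⊕0⊕1 = 1
p8 = XOR of data positions {9,10,11,12,13,14,15,24,25,26,27,28,29,30,31} = 0⊕0⊕1⊕0⊕0⊕1⊕0⊕1⊕0⊕1⊕1⊕1⊕0⊕0⊕1 = 1
p16 = XOR of data positions {17,18,19,20,21,22,23,24,25,26,27,28,29,30,31} = 1⊕0⊕1⊕0⊕1⊕1⊕1⊕1⊕0⊕1⊕1⊕1⊕0⊕0⊕1 = 0
Codeword b1..b31 = 1001111100100100101011110111001

1001111100100100101011110111001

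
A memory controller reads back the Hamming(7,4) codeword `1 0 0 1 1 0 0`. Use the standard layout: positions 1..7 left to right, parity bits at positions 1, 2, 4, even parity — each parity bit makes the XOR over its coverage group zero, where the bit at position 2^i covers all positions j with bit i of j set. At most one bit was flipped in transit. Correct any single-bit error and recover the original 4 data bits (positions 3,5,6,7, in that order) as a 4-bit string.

s1: b1⊕b3⊕b5⊕b7 = 1⊕0⊕1⊕0 = 0
s2: b2⊕b3⊕b6⊕b7 = 0⊕0⊕0⊕0 = 0
s4: b4⊕b5⊕b6⊕b7 = 1⊕1⊕0⊕0 = 0
Syndrome (s4...s1) = 000 → position 0 (no error).
No correction needed.
Data bits at positions 3,5,6,7: 0100

0100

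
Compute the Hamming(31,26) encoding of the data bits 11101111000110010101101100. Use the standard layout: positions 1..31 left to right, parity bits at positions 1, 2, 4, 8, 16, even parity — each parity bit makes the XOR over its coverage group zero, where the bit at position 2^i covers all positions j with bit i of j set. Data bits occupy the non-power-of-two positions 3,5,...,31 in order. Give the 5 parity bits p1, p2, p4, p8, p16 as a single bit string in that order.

Place data bits at non-power-of-two positions: b3=1, b5=1, b6=1, b7=0, b9=1, b10=1, b11=1, b12=1, b13=0, b14=0, b15=0, b17=1, b18=1, b19=0, b20=0, b21=1, b22=0, b23=1, b24=0, b25=1, b26=1, b27=0, b28=1, b29=1, b30=0, b31=0.
p1 = XOR of data positions {3,5,7,9,11,13,15,17,19,21,23,25,27,29,31} = 1⊕1⊕0⊕1⊕1⊕0⊕0⊕1⊕0⊕1⊕1⊕1⊕0⊕1⊕0 = 1
p2 = XOR of data positions {3,6,7,10,11,14,15,18,19,22,23,26,27,30,31} = 1⊕1⊕0⊕1⊕1⊕0⊕0⊕1⊕0⊕0⊕1⊕1⊕0⊕0⊕0 = 1
p4 = XOR of data positions {5,6,7,12,13,14,15,20,21,22,23,28,29,30,31} = 1⊕1⊕0⊕1⊕0⊕0⊕0⊕0⊕1⊕0⊕1⊕1⊕1⊕0⊕0 = 1
p8 = XOR of data positions {9,10,11,12,13,14,15,24,25,26,27,28,29,30,31} = 1⊕1⊕1⊕1⊕0⊕0⊕0⊕0⊕1⊕1⊕0⊕1⊕1⊕0⊕0 = 0
p16 = XOR of data positions {17,18,19,20,21,22,23,24,25,26,27,28,29,30,31} = 1⊕1⊕0⊕0⊕1⊕0⊕1⊕0⊕1⊕1⊕0⊕1⊕1⊕0⊕0 = 0
Parity bits p1,p2,p4,p8,p16 = 11100

11100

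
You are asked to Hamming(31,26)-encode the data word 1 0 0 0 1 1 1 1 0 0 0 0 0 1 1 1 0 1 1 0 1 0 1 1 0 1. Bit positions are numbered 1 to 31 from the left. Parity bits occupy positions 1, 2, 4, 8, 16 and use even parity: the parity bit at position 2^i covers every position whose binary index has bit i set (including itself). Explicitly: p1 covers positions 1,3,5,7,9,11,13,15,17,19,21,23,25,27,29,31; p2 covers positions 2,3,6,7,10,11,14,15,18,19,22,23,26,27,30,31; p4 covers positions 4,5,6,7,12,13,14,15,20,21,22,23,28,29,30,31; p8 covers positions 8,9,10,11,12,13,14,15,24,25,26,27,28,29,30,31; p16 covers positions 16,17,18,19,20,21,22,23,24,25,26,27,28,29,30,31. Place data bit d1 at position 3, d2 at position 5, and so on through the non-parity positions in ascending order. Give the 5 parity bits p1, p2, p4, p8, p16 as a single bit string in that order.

Place data bits at non-power-of-two positions: b3=1, b5=0, b6=0, b7=0, b9=1, b10=1, b11=1, b12=1, b13=0, b14=0, b15=0, b17=0, b18=0, b19=1, b20=1, b21=1, b22=0, b23=1, b24=1, b25=0, b26=1, b27=0, b28=1, b29=1, b30=0, b31=1.
p1 = XOR of data positions {3,5,7,9,11,13,15,17,19,21,23,25,27,29,31} = 1⊕0⊕0⊕1⊕1⊕0⊕0⊕0⊕1⊕1⊕1⊕0⊕0⊕1⊕1 = 0
p2 = XOR of data positions {3,6,7,10,11,14,15,18,19,22,23,26,27,30,31} = 1⊕0⊕0⊕1⊕1⊕0⊕0⊕0⊕1⊕0⊕1⊕1⊕0⊕0⊕1 = 1
p4 = XOR of data positions {5,6,7,12,13,14,15,20,21,22,23,28,29,30,31} = 0⊕0⊕0⊕1⊕0⊕0⊕0⊕1⊕1⊕0⊕1⊕1⊕1⊕0⊕1 = 1
p8 = XOR of data positions {9,10,11,12,13,14,15,24,25,26,27,28,29,30,31} = 1⊕1⊕1⊕1⊕0⊕0⊕0⊕1⊕0⊕1⊕0⊕1⊕1⊕0⊕1 = 1
p16 = XOR of data positions {17,18,19,20,21,22,23,24,25,26,27,28,29,30,31} = 0⊕0⊕1⊕1⊕1⊕0⊕1⊕1⊕0⊕1⊕0⊕1⊕1⊕0⊕1 = 1
Parity bits p1,p2,p4,p8,p16 = 01111

01111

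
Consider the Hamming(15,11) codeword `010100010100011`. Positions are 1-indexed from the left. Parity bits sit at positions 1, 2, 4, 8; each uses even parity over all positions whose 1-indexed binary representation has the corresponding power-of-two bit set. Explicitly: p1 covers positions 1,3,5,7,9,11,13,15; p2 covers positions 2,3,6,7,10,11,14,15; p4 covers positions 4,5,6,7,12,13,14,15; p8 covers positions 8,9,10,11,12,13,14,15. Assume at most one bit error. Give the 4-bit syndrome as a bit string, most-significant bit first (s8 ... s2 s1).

s1: b1⊕b3⊕b5⊕b7⊕b9⊕b11⊕b13⊕b15 = 0⊕0⊕0⊕0⊕0⊕0⊕0⊕1 = 1
s2: b2⊕b3⊕b6⊕b7⊕b10⊕b11⊕b14⊕b15 = 1⊕0⊕0⊕0⊕1⊕0⊕1⊕1 = 0
s4: b4⊕b5⊕b6⊕b7⊕b12⊕b13⊕b14⊕b15 = 1⊕0⊕0⊕0⊕0⊕0⊕1⊕1 = 1
s8: b8⊕b9⊕b10⊕b11⊕b12⊕b13⊕b14⊕b15 = 1⊕0⊕1⊕0⊕0⊕0⊕1⊕1 = 0
Syndrome (s8...s1) = 0101 → position 5.

0101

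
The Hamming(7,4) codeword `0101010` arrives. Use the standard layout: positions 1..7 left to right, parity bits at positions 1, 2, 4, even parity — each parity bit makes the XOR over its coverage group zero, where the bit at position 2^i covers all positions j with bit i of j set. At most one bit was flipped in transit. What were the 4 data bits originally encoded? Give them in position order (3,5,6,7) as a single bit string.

s1: b1⊕b3⊕b5⊕b7 = 0⊕0⊕0⊕0 = 0
s2: b2⊕b3⊕b6⊕b7 = 1⊕0⊕1⊕0 = 0
s4: b4⊕b5⊕b6⊕b7 = 1⊕0⊕1⊕0 = 0
Syndrome (s4...s1) = 000 → position 0 (no error).
No correction needed.
Data bits at positions 3,5,6,7: 0010

0010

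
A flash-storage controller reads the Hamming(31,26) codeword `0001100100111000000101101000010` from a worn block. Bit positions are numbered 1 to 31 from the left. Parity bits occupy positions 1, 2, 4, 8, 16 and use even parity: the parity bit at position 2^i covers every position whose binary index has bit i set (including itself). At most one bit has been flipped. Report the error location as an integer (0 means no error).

17

s1: b1⊕b3⊕b5⊕b7⊕b9⊕b11⊕b13⊕b15⊕b17⊕b19⊕b21⊕b23⊕b25⊕b27⊕b29⊕b31 = 0⊕0⊕1⊕0⊕0⊕1⊕1⊕0⊕0⊕0⊕0⊕1⊕1⊕0⊕0⊕0 = 1
s2: b2⊕b3⊕b6⊕b7⊕b10⊕b11⊕b14⊕b15⊕b18⊕b19⊕b22⊕b23⊕b26⊕b27⊕b30⊕b31 = 0⊕0⊕0⊕0⊕0⊕1⊕0⊕0⊕0⊕0⊕1⊕1⊕0⊕0⊕1⊕0 = 0
s4: b4⊕b5⊕b6⊕b7⊕b12⊕b13⊕b14⊕b15⊕b20⊕b21⊕b22⊕b23⊕b28⊕b29⊕b30⊕b31 = 1⊕1⊕0⊕0⊕1⊕1⊕0⊕0⊕1⊕0⊕1⊕1⊕0⊕0⊕1⊕0 = 0
s8: b8⊕b9⊕b10⊕b11⊕b12⊕b13⊕b14⊕b15⊕b24⊕b25⊕b26⊕b27⊕b28⊕b29⊕b30⊕b31 = 1⊕0⊕0⊕1⊕1⊕1⊕0⊕0⊕0⊕1⊕0⊕0⊕0⊕0⊕1⊕0 = 0
s16: b16⊕b17⊕b18⊕b19⊕b20⊕b21⊕b22⊕b23⊕b24⊕b25⊕b26⊕b27⊕b28⊕b29⊕b30⊕b31 = 0⊕0⊕0⊕0⊕1⊕0⊕1⊕1⊕0⊕1⊕0⊕0⊕0⊕0⊕1⊕0 = 1
Syndrome (s16...s1) = 10001 → position 17.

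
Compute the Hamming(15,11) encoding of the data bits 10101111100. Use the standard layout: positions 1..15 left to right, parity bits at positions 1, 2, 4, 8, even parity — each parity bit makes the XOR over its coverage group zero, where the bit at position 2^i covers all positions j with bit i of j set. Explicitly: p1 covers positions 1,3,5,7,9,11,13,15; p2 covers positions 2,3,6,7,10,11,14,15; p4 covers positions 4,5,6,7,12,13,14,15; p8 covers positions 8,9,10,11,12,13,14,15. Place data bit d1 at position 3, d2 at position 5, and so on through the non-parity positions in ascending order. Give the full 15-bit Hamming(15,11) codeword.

001101011111100

Place data bits at non-power-of-two positions: b3=1, b5=0, b6=1, b7=0, b9=1, b10=1, b11=1, b12=1, b13=1, b14=0, b15=0.
p1 = XOR of data positions {3,5,7,9,11,13,15} = 1⊕0⊕0⊕1⊕1⊕1⊕0 = 0
p2 = XOR of data positions {3,6,7,10,11,14,15} = 1⊕1⊕0⊕1⊕1⊕0⊕0 = 0
p4 = XOR of data positions {5,6,7,12,13,14,15} = 0⊕1⊕0⊕1⊕1⊕0⊕0 = 1
p8 = XOR of data positions {9,10,11,12,13,14,15} = 1⊕1⊕1⊕1⊕1⊕0⊕0 = 1
Codeword b1..b15 = 001101011111100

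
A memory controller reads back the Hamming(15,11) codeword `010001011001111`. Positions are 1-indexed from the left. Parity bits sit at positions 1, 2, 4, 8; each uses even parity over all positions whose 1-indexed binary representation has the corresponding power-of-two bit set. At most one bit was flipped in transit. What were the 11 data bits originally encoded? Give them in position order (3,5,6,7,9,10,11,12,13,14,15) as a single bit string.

01101001111

s1: b1⊕b3⊕b5⊕b7⊕b9⊕b11⊕b13⊕b15 = 0⊕0⊕0⊕0⊕1⊕0⊕1⊕1 = 1
s2: b2⊕b3⊕b6⊕b7⊕b10⊕b11⊕b14⊕b15 = 1⊕0⊕1⊕0⊕0⊕0⊕1⊕1 = 0
s4: b4⊕b5⊕b6⊕b7⊕b12⊕b13⊕b14⊕b15 = 0⊕0⊕1⊕0⊕1⊕1⊕1⊕1 = 1
s8: b8⊕b9⊕b10⊕b11⊕b12⊕b13⊕b14⊕b15 = 1⊕1⊕0⊕0⊕1⊕1⊕1⊕1 = 0
Syndrome (s8...s1) = 0101 → position 5.
Flip bit 5: corrected codeword = 010011011001111
Data bits at positions 3,5,6,7,9,10,11,12,13,14,15: 01101001111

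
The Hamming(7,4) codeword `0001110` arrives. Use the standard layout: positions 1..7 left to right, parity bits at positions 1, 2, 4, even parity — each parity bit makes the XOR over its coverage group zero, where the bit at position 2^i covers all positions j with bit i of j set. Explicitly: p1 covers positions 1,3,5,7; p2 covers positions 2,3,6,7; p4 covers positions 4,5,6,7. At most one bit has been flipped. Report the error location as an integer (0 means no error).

s1: b1⊕b3⊕b5⊕b7 = 0⊕0⊕1⊕0 = 1
s2: b2⊕b3⊕b6⊕b7 = 0⊕0⊕1⊕0 = 1
s4: b4⊕b5⊕b6⊕b7 = 1⊕1⊕1⊕0 = 1
Syndrome (s4...s1) = 111 → position 7.

7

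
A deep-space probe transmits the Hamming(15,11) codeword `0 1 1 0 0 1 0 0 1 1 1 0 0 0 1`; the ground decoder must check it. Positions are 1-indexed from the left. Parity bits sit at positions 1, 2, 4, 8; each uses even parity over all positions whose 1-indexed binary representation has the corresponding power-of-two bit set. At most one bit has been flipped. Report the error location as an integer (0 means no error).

s1: b1⊕b3⊕b5⊕b7⊕b9⊕b11⊕b13⊕b15 = 0⊕1⊕0⊕0⊕1⊕1⊕0⊕1 = 0
s2: b2⊕b3⊕b6⊕b7⊕b10⊕b11⊕b14⊕b15 = 1⊕1⊕1⊕0⊕1⊕1⊕0⊕1 = 0
s4: b4⊕b5⊕b6⊕b7⊕b12⊕b13⊕b14⊕b15 = 0⊕0⊕1⊕0⊕0⊕0⊕0⊕1 = 0
s8: b8⊕b9⊕b10⊕b11⊕b12⊕b13⊕b14⊕b15 = 0⊕1⊕1⊕1⊕0⊕0⊕0⊕1 = 0
Syndrome (s8...s1) = 0000 → position 0 (no error).

0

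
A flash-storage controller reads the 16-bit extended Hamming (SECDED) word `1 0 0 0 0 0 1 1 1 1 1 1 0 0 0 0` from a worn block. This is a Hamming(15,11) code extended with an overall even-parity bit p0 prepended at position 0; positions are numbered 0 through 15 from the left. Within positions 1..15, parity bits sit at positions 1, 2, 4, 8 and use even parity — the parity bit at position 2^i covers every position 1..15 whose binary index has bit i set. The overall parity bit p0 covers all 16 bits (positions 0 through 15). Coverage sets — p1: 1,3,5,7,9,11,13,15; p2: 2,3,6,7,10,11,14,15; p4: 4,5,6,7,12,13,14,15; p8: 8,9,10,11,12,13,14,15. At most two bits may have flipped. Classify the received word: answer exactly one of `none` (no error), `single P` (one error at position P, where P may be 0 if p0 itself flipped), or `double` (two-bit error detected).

s1: b1⊕b3⊕b5⊕b7⊕b9⊕b11⊕b13⊕b15 = 0⊕0⊕0⊕1⊕1⊕1⊕0⊕0 = 1
s2: b2⊕b3⊕b6⊕b7⊕b10⊕b11⊕b14⊕b15 = 0⊕0⊕1⊕1⊕1⊕1⊕0⊕0 = 0
s4: b4⊕b5⊕b6⊕b7⊕b12⊕b13⊕b14⊕b15 = 0⊕0⊕1⊕1⊕0⊕0⊕0⊕0 = 0
s8: b8⊕b9⊕b10⊕b11⊕b12⊕b13⊕b14⊕b15 = 1⊕1⊕1⊕1⊕0⊕0⊕0⊕0 = 0
Syndrome (s8...s1) = 0001 → position 1.
Overall parity (XOR of all 16 bits, including p0): 1⊕0⊕0⊕0⊕0⊕0⊕1⊕1⊕1⊕1⊕1⊕1⊕0⊕0⊕0⊕0 = 1
Overall=1, syndrome position=1 → single-bit error at position 1.

single 1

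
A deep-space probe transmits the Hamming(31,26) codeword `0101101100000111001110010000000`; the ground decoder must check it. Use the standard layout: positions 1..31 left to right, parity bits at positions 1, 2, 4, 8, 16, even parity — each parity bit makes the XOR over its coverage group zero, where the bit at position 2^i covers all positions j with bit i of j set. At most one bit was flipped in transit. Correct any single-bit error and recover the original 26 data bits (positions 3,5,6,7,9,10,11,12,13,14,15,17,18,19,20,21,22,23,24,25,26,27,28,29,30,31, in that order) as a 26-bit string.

01010000011001110110000000

s1: b1⊕b3⊕b5⊕b7⊕b9⊕b11⊕b13⊕b15⊕b17⊕b19⊕b21⊕b23⊕b25⊕b27⊕b29⊕b31 = 0⊕0⊕1⊕1⊕0⊕0⊕0⊕1⊕0⊕1⊕1⊕0⊕0⊕0⊕0⊕0 = 1
s2: b2⊕b3⊕b6⊕b7⊕b10⊕b11⊕b14⊕b15⊕b18⊕b19⊕b22⊕b23⊕b26⊕b27⊕b30⊕b31 = 1⊕0⊕0⊕1⊕0⊕0⊕1⊕1⊕0⊕1⊕0⊕0⊕0⊕0⊕0⊕0 = 1
s4: b4⊕b5⊕b6⊕b7⊕b12⊕b13⊕b14⊕b15⊕b20⊕b21⊕b22⊕b23⊕b28⊕b29⊕b30⊕b31 = 1⊕1⊕0⊕1⊕0⊕0⊕1⊕1⊕1⊕1⊕0⊕0⊕0⊕0⊕0⊕0 = 1
s8: b8⊕b9⊕b10⊕b11⊕b12⊕b13⊕b14⊕b15⊕b24⊕b25⊕b26⊕b27⊕b28⊕b29⊕b30⊕b31 = 1⊕0⊕0⊕0⊕0⊕0⊕1⊕1⊕1⊕0⊕0⊕0⊕0⊕0⊕0⊕0 = 0
s16: b16⊕b17⊕b18⊕b19⊕b20⊕b21⊕b22⊕b23⊕b24⊕b25⊕b26⊕b27⊕b28⊕b29⊕b30⊕b31 = 1⊕0⊕0⊕1⊕1⊕1⊕0⊕0⊕1⊕0⊕0⊕0⊕0⊕0⊕0⊕0 = 1
Syndrome (s16...s1) = 10111 → position 23.
Flip bit 23: corrected codeword = 0101101100000111001110110000000
Data bits at positions 3,5,6,7,9,10,11,12,13,14,15,17,18,19,20,21,22,23,24,25,26,27,28,29,30,31: 01010000011001110110000000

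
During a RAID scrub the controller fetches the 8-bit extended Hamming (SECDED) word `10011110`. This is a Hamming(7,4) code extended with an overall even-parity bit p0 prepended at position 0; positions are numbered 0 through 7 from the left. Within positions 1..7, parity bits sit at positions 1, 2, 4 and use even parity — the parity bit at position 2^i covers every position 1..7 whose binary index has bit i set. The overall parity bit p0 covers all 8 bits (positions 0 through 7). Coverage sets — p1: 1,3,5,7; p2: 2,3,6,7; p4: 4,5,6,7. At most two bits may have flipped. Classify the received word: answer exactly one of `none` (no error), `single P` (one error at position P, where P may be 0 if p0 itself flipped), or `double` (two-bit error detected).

single 4

s1: b1⊕b3⊕b5⊕b7 = 0⊕1⊕1⊕0 = 0
s2: b2⊕b3⊕b6⊕b7 = 0⊕1⊕1⊕0 = 0
s4: b4⊕b5⊕b6⊕b7 = 1⊕1⊕1⊕0 = 1
Syndrome (s4...s1) = 100 → position 4.
Overall parity (XOR of all 8 bits, including p0): 1⊕0⊕0⊕1⊕1⊕1⊕1⊕0 = 1
Overall=1, syndrome position=4 → single-bit error at position 4.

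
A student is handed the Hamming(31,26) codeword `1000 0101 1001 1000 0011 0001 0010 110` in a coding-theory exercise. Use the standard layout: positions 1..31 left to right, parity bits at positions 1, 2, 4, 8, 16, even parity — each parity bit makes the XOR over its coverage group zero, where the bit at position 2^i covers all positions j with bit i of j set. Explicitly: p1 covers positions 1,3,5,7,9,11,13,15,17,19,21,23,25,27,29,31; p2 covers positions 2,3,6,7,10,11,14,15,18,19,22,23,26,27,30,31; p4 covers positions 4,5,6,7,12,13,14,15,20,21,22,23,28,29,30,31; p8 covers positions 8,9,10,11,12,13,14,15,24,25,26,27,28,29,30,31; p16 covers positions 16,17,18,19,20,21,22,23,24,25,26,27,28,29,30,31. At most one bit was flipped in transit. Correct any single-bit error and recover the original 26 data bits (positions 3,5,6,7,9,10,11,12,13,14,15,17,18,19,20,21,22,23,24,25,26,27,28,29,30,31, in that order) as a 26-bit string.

00101001100001100010010110

s1: b1⊕b3⊕b5⊕b7⊕b9⊕b11⊕b13⊕b15⊕b17⊕b19⊕b21⊕b23⊕b25⊕b27⊕b29⊕b31 = 1⊕0⊕0⊕0⊕1⊕0⊕1⊕0⊕0⊕1⊕0⊕0⊕0⊕1⊕1⊕0 = 0
s2: b2⊕b3⊕b6⊕b7⊕b10⊕b11⊕b14⊕b15⊕b18⊕b19⊕b22⊕b23⊕b26⊕b27⊕b30⊕b31 = 0⊕0⊕1⊕0⊕0⊕0⊕0⊕0⊕0⊕1⊕0⊕0⊕0⊕1⊕1⊕0 = 0
s4: b4⊕b5⊕b6⊕b7⊕b12⊕b13⊕b14⊕b15⊕b20⊕b21⊕b22⊕b23⊕b28⊕b29⊕b30⊕b31 = 0⊕0⊕1⊕0⊕1⊕1⊕0⊕0⊕1⊕0⊕0⊕0⊕0⊕1⊕1⊕0 = 0
s8: b8⊕b9⊕b10⊕b11⊕b12⊕b13⊕b14⊕b15⊕b24⊕b25⊕b26⊕b27⊕b28⊕b29⊕b30⊕b31 = 1⊕1⊕0⊕0⊕1⊕1⊕0⊕0⊕1⊕0⊕0⊕1⊕0⊕1⊕1⊕0 = 0
s16: b16⊕b17⊕b18⊕b19⊕b20⊕b21⊕b22⊕b23⊕b24⊕b25⊕b26⊕b27⊕b28⊕b29⊕b30⊕b31 = 0⊕0⊕0⊕1⊕1⊕0⊕0⊕0⊕1⊕0⊕0⊕1⊕0⊕1⊕1⊕0 = 0
Syndrome (s16...s1) = 00000 → position 0 (no error).
No correction needed.
Data bits at positions 3,5,6,7,9,10,11,12,13,14,15,17,18,19,20,21,22,23,24,25,26,27,28,29,30,31: 00101001100001100010010110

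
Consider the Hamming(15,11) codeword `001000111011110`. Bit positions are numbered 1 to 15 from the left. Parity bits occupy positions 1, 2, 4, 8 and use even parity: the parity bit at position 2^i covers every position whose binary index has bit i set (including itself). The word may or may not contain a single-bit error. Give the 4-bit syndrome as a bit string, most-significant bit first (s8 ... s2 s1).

0001

s1: b1⊕b3⊕b5⊕b7⊕b9⊕b11⊕b13⊕b15 = 0⊕1⊕0⊕1⊕1⊕1⊕1⊕0 = 1
s2: b2⊕b3⊕b6⊕b7⊕b10⊕b11⊕b14⊕b15 = 0⊕1⊕0⊕1⊕0⊕1⊕1⊕0 = 0
s4: b4⊕b5⊕b6⊕b7⊕b12⊕b13⊕b14⊕b15 = 0⊕0⊕0⊕1⊕1⊕1⊕1⊕0 = 0
s8: b8⊕b9⊕b10⊕b11⊕b12⊕b13⊕b14⊕b15 = 1⊕1⊕0⊕1⊕1⊕1⊕1⊕0 = 0
Syndrome (s8...s1) = 0001 → position 1.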